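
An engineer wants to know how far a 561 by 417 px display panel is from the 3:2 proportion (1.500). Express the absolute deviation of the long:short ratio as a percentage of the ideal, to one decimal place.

Ratio = 561 / 417 ≈ 1.3453.
Ideal 3:2 = 1.5000. |1.3453 − 1.5000| / 1.5000 ≈ 10.31% → 10.3%.

10.3%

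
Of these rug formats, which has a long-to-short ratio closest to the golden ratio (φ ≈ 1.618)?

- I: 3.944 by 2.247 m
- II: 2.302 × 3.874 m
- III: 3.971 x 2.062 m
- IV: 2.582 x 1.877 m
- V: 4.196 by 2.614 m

V

Target golden ratio ≈ 1.618.
I: 1.755 (Δ0.137)  II: 1.683 (Δ0.065)  III: 1.926 (Δ0.308)  IV: 1.376 (Δ0.242)  V: 1.605 (Δ0.013)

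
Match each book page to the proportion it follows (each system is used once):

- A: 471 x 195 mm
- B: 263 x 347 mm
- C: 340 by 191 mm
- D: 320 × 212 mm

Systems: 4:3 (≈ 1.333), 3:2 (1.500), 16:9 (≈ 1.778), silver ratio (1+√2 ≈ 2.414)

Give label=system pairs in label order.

A=silver ratio, B=4:3, C=16:9, D=3:2

A = 471/195 ≈ 2.415 → silver ratio (2.414)
B = 347/263 ≈ 1.319 → 4:3 (1.333)
C = 340/191 ≈ 1.780 → 16:9 (1.778)
D = 320/212 ≈ 1.509 → 3:2 (1.500)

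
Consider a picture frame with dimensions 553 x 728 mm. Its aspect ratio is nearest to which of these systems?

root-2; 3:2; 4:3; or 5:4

4:3

728/553 ≈ 1.316. Nearest candidates are 4:3 (1.333, off by 0.017) and 5:4 (1.250, off by 0.066).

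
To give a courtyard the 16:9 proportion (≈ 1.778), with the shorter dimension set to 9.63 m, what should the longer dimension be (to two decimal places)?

16:9 ≈ 1.77778.
Longer side = 9.63 × 1.77778 ≈ 17.1200 → 17.12 m.

17.12 m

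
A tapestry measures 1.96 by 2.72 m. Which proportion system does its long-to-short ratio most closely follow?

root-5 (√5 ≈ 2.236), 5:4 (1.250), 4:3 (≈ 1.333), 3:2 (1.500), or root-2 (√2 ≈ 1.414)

2.72/1.96 ≈ 1.388. Nearest candidates are root-2 (1.414, off by 0.026) and 4:3 (1.333, off by 0.055).

root-2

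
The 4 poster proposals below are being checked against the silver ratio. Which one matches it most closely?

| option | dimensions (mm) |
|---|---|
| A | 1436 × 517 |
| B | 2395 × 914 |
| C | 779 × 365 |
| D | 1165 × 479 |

D

Ratios (long/short): A ≈ 2.778; B ≈ 2.620; C ≈ 2.134; D ≈ 2.432.
silver ratio ≈ 2.414; option D is nearest (Δ 0.018).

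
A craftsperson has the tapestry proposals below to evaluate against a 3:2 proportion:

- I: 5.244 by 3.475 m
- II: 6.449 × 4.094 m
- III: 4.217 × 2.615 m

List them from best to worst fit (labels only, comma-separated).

I, II, III

I: 5.244/3.475 ≈ 1.509 → |1.509 − 1.500| = 0.009
II: 6.449/4.094 ≈ 1.575 → |1.575 − 1.500| = 0.075
III: 4.217/2.615 ≈ 1.613 → |1.613 − 1.500| = 0.113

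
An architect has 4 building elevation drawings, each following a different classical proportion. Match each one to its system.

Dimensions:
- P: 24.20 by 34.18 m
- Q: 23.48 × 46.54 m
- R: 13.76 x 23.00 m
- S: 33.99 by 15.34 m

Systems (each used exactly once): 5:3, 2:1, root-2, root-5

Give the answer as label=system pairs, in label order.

P=root-2, Q=2:1, R=5:3, S=root-5

P = 34.18/24.20 ≈ 1.412 → root-2 (1.414)
Q = 46.54/23.48 ≈ 1.982 → 2:1 (2.000)
R = 23.00/13.76 ≈ 1.672 → 5:3 (1.667)
S = 33.99/15.34 ≈ 2.216 → root-5 (2.236)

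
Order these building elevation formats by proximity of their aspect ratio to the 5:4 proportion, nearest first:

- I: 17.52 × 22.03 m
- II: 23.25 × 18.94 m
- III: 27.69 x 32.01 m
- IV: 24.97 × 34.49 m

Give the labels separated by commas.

I, II, III, IV

I: 22.03/17.52 ≈ 1.257 → |1.257 − 1.250| = 0.007
II: 23.25/18.94 ≈ 1.228 → |1.228 − 1.250| = 0.022
III: 32.01/27.69 ≈ 1.156 → |1.156 − 1.250| = 0.094
IV: 34.49/24.97 ≈ 1.381 → |1.381 − 1.250| = 0.131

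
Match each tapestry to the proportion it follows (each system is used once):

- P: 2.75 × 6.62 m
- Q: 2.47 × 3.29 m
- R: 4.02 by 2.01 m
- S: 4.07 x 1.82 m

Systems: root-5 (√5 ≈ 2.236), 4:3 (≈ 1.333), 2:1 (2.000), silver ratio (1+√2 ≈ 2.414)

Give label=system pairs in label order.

P = 6.62/2.75 ≈ 2.407 → silver ratio (2.414)
Q = 3.29/2.47 ≈ 1.332 → 4:3 (1.333)
R = 4.02/2.01 ≈ 2.000 → 2:1 (2.000)
S = 4.07/1.82 ≈ 2.236 → root-5 (2.236)

P=silver ratio, Q=4:3, R=2:1, S=root-5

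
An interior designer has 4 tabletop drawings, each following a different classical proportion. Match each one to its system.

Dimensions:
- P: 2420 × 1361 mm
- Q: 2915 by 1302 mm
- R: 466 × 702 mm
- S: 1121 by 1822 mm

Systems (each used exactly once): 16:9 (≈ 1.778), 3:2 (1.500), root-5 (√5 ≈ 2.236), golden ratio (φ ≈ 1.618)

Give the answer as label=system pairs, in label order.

Ratios: P ≈ 1.778; Q ≈ 2.239; R ≈ 1.506; S ≈ 1.625.
Targets: 16:9 ≈ 1.778; 3:2 ≈ 1.500; root-5 ≈ 2.236; golden ratio ≈ 1.618.

P=16:9, Q=root-5, R=3:2, S=golden ratio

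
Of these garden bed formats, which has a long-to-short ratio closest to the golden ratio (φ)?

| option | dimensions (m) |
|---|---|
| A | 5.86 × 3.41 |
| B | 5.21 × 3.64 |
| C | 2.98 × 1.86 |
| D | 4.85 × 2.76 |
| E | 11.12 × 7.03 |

Target golden ratio ≈ 1.618.
A: 1.718 (Δ0.100)  B: 1.431 (Δ0.187)  C: 1.602 (Δ0.016)  D: 1.757 (Δ0.139)  E: 1.582 (Δ0.036)

C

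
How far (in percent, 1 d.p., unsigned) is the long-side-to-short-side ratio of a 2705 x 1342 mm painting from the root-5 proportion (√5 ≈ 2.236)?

9.9%

Ratio = 2705 / 1342 ≈ 2.0156.
Ideal root-5 ≈ 2.2361. |2.0156 − 2.2361| / 2.2361 ≈ 9.86% → 9.9%.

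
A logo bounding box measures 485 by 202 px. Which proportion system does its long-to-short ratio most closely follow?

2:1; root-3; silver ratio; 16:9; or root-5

silver ratio

Ratio = 485 / 202 ≈ 2.401.
Distances: 2:1 2.000 (Δ 0.401); root-3 1.732 (Δ 0.669); silver ratio 2.414 (Δ 0.013); 16:9 1.778 (Δ 0.623); root-5 2.236 (Δ 0.165).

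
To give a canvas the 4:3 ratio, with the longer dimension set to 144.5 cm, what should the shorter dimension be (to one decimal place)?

108.4 cm

4:3 ≈ 1.33333.
Shorter side = 144.5 ÷ 1.33333 ≈ 108.375 → 108.4 cm.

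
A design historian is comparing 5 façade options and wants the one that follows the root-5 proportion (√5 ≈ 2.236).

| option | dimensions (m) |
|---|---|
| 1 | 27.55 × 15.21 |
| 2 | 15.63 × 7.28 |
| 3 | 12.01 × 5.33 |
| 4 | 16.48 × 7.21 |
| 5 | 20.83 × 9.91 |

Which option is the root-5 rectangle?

Ratios (long/short): 1 ≈ 1.811; 2 ≈ 2.147; 3 ≈ 2.253; 4 ≈ 2.286; 5 ≈ 2.102.
root-5 ≈ 2.236; option 3 is nearest (Δ 0.017).

3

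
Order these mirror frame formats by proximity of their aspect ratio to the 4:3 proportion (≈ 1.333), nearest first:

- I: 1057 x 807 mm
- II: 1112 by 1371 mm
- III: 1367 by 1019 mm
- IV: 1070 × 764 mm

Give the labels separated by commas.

III, I, IV, II

I: 1057/807 ≈ 1.310 → |1.310 − 1.333| = 0.023
II: 1371/1112 ≈ 1.233 → |1.233 − 1.333| = 0.100
III: 1367/1019 ≈ 1.342 → |1.342 − 1.333| = 0.009
IV: 1070/764 ≈ 1.401 → |1.401 − 1.333| = 0.068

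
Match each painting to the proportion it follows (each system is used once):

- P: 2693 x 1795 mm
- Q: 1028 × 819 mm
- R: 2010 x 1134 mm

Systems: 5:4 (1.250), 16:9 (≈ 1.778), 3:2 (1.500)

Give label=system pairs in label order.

P = 2693/1795 ≈ 1.500 → 3:2 (1.500)
Q = 1028/819 ≈ 1.255 → 5:4 (1.250)
R = 2010/1134 ≈ 1.772 → 16:9 (1.778)

P=3:2, Q=5:4, R=16:9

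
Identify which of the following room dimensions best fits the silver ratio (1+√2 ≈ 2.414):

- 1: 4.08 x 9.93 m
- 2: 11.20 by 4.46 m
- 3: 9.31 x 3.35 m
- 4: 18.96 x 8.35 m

1

Target silver ratio ≈ 2.414.
1: 2.434 (Δ0.020)  2: 2.511 (Δ0.097)  3: 2.779 (Δ0.365)  4: 2.271 (Δ0.143)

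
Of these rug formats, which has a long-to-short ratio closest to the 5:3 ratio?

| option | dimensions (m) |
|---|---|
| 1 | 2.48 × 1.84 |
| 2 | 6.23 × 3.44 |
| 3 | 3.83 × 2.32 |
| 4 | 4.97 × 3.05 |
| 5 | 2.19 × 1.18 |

3

Target 5:3 ≈ 1.667.
1: 1.348 (Δ0.319)  2: 1.811 (Δ0.144)  3: 1.651 (Δ0.016)  4: 1.630 (Δ0.037)  5: 1.856 (Δ0.189)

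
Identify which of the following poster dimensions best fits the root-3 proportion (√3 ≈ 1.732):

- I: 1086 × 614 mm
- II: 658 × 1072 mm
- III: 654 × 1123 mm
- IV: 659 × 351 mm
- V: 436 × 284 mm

Target root-3 ≈ 1.732.
I: 1.769 (Δ0.037)  II: 1.629 (Δ0.103)  III: 1.717 (Δ0.015)  IV: 1.877 (Δ0.145)  V: 1.535 (Δ0.197)

III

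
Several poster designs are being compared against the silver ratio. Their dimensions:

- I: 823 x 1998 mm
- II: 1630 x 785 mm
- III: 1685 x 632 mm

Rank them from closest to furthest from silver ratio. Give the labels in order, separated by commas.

I: 1998/823 ≈ 2.428 → |2.428 − 2.414| = 0.014
II: 1630/785 ≈ 2.076 → |2.076 − 2.414| = 0.338
III: 1685/632 ≈ 2.666 → |2.666 − 2.414| = 0.252

I, III, II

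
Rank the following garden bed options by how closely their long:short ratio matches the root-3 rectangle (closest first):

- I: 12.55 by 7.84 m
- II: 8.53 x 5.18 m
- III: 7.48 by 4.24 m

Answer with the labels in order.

I: 12.55/7.84 ≈ 1.601 → |1.601 − 1.732| = 0.131
II: 8.53/5.18 ≈ 1.647 → |1.647 − 1.732| = 0.085
III: 7.48/4.24 ≈ 1.764 → |1.764 − 1.732| = 0.032

III, II, I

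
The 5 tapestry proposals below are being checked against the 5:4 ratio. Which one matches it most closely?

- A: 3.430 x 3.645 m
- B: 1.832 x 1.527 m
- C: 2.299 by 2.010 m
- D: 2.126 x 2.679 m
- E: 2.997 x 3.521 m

Ratios (long/short): A ≈ 1.063; B ≈ 1.200; C ≈ 1.144; D ≈ 1.260; E ≈ 1.175.
5:4 ≈ 1.250; option D is nearest (Δ 0.010).

D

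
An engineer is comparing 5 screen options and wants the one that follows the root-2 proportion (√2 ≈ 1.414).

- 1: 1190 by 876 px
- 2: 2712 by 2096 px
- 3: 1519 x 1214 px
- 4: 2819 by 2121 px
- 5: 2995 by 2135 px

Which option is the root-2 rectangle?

5

Target root-2 ≈ 1.414.
1: 1.358 (Δ0.056)  2: 1.294 (Δ0.120)  3: 1.251 (Δ0.163)  4: 1.329 (Δ0.085)  5: 1.403 (Δ0.011)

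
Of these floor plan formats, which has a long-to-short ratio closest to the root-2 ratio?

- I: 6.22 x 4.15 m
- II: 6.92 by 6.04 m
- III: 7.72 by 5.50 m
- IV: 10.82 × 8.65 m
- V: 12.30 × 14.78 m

III

Target root-2 ≈ 1.414.
I: 1.499 (Δ0.085)  II: 1.146 (Δ0.268)  III: 1.404 (Δ0.010)  IV: 1.251 (Δ0.163)  V: 1.202 (Δ0.212)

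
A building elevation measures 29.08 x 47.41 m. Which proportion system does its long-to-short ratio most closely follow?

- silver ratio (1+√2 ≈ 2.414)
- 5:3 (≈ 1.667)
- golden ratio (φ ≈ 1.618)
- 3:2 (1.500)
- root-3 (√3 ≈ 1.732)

golden ratio

Ratio = 47.41 / 29.08 ≈ 1.630.
Distances: silver ratio 2.414 (Δ 0.784); 5:3 1.667 (Δ 0.037); golden ratio 1.618 (Δ 0.012); 3:2 1.500 (Δ 0.130); root-3 1.732 (Δ 0.102).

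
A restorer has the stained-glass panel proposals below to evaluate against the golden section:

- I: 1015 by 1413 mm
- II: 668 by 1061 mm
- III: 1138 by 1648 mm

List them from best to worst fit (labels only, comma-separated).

II, III, I

I: 1413/1015 ≈ 1.392 → |1.392 − 1.618| = 0.226
II: 1061/668 ≈ 1.588 → |1.588 − 1.618| = 0.030
III: 1648/1138 ≈ 1.448 → |1.448 − 1.618| = 0.170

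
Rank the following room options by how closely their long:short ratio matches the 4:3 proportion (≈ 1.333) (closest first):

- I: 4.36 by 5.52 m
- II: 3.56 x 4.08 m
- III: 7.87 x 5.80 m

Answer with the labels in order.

III, I, II

Ratios: I = 5.52 / 4.36 ≈ 1.266; II = 4.08 / 3.56 ≈ 1.146; III = 7.87 / 5.80 ≈ 1.357.
|Δ from 1.333|: I 0.067; II 0.187; III 0.024.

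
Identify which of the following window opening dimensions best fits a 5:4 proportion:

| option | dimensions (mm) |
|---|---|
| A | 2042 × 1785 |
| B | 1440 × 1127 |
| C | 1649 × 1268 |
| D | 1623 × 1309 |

D

Ratios (long/short): A ≈ 1.144; B ≈ 1.278; C ≈ 1.300; D ≈ 1.240.
5:4 ≈ 1.250; option D is nearest (Δ 0.010).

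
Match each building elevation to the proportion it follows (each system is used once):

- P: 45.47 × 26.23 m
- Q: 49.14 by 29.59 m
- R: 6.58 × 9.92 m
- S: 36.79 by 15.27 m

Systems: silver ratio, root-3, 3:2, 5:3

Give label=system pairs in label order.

P=root-3, Q=5:3, R=3:2, S=silver ratio

Ratios: P ≈ 1.734; Q ≈ 1.661; R ≈ 1.508; S ≈ 2.409.
Targets: silver ratio ≈ 2.414; root-3 ≈ 1.732; 3:2 ≈ 1.500; 5:3 ≈ 1.667.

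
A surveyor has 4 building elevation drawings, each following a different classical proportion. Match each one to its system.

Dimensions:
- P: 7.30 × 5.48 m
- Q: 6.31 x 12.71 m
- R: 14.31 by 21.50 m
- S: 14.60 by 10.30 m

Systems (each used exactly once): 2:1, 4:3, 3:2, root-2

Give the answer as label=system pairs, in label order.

P=4:3, Q=2:1, R=3:2, S=root-2

P = 7.30/5.48 ≈ 1.332 → 4:3 (1.333)
Q = 12.71/6.31 ≈ 2.014 → 2:1 (2.000)
R = 21.50/14.31 ≈ 1.502 → 3:2 (1.500)
S = 14.60/10.30 ≈ 1.417 → root-2 (1.414)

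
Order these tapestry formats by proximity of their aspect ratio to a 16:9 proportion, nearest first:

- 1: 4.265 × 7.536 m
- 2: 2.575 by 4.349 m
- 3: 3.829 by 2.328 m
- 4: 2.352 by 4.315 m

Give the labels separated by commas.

1, 4, 2, 3

1: 7.536/4.265 ≈ 1.767 → |1.767 − 1.778| = 0.011
2: 4.349/2.575 ≈ 1.689 → |1.689 − 1.778| = 0.089
3: 3.829/2.328 ≈ 1.645 → |1.645 − 1.778| = 0.133
4: 4.315/2.352 ≈ 1.835 → |1.835 − 1.778| = 0.057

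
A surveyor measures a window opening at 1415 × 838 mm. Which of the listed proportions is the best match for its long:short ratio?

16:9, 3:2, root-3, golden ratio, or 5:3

Ratio = 1415 / 838 ≈ 1.689.
Distances: 16:9 1.778 (Δ 0.089); 3:2 1.500 (Δ 0.189); root-3 1.732 (Δ 0.043); golden ratio 1.618 (Δ 0.071); 5:3 1.667 (Δ 0.022).

5:3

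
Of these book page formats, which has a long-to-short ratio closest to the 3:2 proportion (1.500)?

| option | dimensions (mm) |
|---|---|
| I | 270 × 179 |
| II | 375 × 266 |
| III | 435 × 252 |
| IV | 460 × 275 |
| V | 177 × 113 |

I

Target 3:2 ≈ 1.500.
I: 1.508 (Δ0.008)  II: 1.410 (Δ0.090)  III: 1.726 (Δ0.226)  IV: 1.673 (Δ0.173)  V: 1.566 (Δ0.066)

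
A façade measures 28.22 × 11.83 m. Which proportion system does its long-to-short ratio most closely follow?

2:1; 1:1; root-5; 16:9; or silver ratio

28.22/11.83 ≈ 2.385. Nearest candidates are silver ratio (2.414, off by 0.029) and root-5 (2.236, off by 0.149).

silver ratio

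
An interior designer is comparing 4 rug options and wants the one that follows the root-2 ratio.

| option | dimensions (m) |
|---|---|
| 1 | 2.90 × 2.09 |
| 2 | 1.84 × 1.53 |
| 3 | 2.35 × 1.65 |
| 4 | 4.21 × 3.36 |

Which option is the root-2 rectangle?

3

Target root-2 ≈ 1.414.
1: 1.388 (Δ0.026)  2: 1.203 (Δ0.211)  3: 1.424 (Δ0.010)  4: 1.253 (Δ0.161)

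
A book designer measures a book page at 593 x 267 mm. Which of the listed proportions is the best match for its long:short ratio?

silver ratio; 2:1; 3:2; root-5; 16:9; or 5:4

root-5

593/267 ≈ 2.221. Nearest candidates are root-5 (2.236, off by 0.015) and silver ratio (2.414, off by 0.193).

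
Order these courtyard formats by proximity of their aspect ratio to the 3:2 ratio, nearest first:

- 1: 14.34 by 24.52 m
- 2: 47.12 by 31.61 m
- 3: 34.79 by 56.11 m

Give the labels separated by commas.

1: 24.52/14.34 ≈ 1.710 → |1.710 − 1.500| = 0.210
2: 47.12/31.61 ≈ 1.491 → |1.491 − 1.500| = 0.009
3: 56.11/34.79 ≈ 1.613 → |1.613 − 1.500| = 0.113

2, 3, 1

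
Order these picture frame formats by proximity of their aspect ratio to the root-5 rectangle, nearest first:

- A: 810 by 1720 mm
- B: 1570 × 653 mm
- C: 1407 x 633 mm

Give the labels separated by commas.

A: 1720/810 ≈ 2.123 → |2.123 − 2.236| = 0.113
B: 1570/653 ≈ 2.404 → |2.404 − 2.236| = 0.168
C: 1407/633 ≈ 2.223 → |2.223 − 2.236| = 0.013

C, A, B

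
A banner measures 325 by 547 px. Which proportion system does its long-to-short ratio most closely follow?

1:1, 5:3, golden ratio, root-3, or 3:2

5:3

Ratio = 547 / 325 ≈ 1.683.
Distances: 1:1 1.000 (Δ 0.683); 5:3 1.667 (Δ 0.016); golden ratio 1.618 (Δ 0.065); root-3 1.732 (Δ 0.049); 3:2 1.500 (Δ 0.183).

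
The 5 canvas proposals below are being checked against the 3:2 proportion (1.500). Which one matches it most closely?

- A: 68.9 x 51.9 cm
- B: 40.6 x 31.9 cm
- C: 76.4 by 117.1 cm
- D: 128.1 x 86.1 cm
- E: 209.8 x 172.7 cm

Target 3:2 ≈ 1.500.
A: 1.328 (Δ0.172)  B: 1.273 (Δ0.227)  C: 1.533 (Δ0.033)  D: 1.488 (Δ0.012)  E: 1.215 (Δ0.285)

D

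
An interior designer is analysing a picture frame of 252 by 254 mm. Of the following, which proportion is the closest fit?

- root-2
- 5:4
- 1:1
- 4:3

Ratio = 254 / 252 ≈ 1.008.
Distances: root-2 1.414 (Δ 0.406); 5:4 1.250 (Δ 0.242); 1:1 1.000 (Δ 0.008); 4:3 1.333 (Δ 0.325).

1:1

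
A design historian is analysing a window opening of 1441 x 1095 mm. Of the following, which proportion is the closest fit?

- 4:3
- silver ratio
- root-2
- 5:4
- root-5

Ratio = 1441 / 1095 ≈ 1.316.
Distances: 4:3 1.333 (Δ 0.017); silver ratio 2.414 (Δ 1.098); root-2 1.414 (Δ 0.098); 5:4 1.250 (Δ 0.066); root-5 2.236 (Δ 0.920).

4:3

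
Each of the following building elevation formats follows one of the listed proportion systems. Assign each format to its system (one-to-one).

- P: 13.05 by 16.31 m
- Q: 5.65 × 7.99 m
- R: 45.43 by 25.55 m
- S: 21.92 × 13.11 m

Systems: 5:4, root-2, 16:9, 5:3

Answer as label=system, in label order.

P=5:4, Q=root-2, R=16:9, S=5:3

P = 16.31/13.05 ≈ 1.250 → 5:4 (1.250)
Q = 7.99/5.65 ≈ 1.414 → root-2 (1.414)
R = 45.43/25.55 ≈ 1.778 → 16:9 (1.778)
S = 21.92/13.11 ≈ 1.672 → 5:3 (1.667)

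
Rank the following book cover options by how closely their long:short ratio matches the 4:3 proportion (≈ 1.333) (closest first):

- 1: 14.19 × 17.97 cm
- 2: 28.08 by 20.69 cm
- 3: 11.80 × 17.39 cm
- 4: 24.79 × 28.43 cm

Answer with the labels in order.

Ratios: 1 = 17.97 / 14.19 ≈ 1.266; 2 = 28.08 / 20.69 ≈ 1.357; 3 = 17.39 / 11.80 ≈ 1.474; 4 = 28.43 / 24.79 ≈ 1.147.
|Δ from 1.333|: 1 0.067; 2 0.024; 3 0.141; 4 0.186.

2, 1, 3, 4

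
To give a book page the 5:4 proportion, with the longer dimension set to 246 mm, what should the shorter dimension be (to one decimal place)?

196.8 mm

5:4 = 1.25000.
Shorter side = 246 ÷ 1.25000 ≈ 196.800 → 196.8 mm.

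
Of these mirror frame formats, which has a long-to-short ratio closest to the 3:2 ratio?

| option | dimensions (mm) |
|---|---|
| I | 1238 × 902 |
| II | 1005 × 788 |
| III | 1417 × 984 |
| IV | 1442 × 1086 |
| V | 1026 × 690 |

Target 3:2 ≈ 1.500.
I: 1.373 (Δ0.127)  II: 1.275 (Δ0.225)  III: 1.440 (Δ0.060)  IV: 1.328 (Δ0.172)  V: 1.487 (Δ0.013)

V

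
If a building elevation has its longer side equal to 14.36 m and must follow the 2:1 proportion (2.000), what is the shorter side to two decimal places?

7.18 m

2:1 = 2.00000.
Shorter side = 14.36 ÷ 2.00000 ≈ 7.1800 → 7.18 m.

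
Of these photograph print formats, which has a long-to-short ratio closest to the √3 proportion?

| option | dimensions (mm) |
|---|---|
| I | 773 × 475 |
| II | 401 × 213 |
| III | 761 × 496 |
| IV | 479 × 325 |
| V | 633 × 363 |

V

Target root-3 ≈ 1.732.
I: 1.627 (Δ0.105)  II: 1.883 (Δ0.151)  III: 1.534 (Δ0.198)  IV: 1.474 (Δ0.258)  V: 1.744 (Δ0.012)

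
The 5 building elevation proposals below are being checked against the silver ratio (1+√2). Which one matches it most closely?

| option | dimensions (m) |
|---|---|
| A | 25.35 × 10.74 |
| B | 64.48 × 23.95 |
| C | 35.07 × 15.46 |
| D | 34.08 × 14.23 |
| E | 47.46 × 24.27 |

D

Target silver ratio ≈ 2.414.
A: 2.360 (Δ0.054)  B: 2.692 (Δ0.278)  C: 2.268 (Δ0.146)  D: 2.395 (Δ0.019)  E: 1.956 (Δ0.458)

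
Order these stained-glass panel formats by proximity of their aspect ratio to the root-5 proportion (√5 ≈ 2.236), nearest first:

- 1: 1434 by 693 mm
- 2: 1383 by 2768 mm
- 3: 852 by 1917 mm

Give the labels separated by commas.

3, 1, 2

1: 1434/693 ≈ 2.069 → |2.069 − 2.236| = 0.167
2: 2768/1383 ≈ 2.001 → |2.001 − 2.236| = 0.235
3: 1917/852 ≈ 2.250 → |2.250 − 2.236| = 0.014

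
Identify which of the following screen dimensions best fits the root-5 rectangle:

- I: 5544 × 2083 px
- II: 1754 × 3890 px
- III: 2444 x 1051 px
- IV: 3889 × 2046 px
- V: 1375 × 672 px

II

Ratios (long/short): I ≈ 2.662; II ≈ 2.218; III ≈ 2.325; IV ≈ 1.901; V ≈ 2.046.
root-5 ≈ 2.236; option II is nearest (Δ 0.018).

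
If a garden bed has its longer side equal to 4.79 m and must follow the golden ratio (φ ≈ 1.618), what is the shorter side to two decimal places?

2.96 m

golden ratio ≈ 1.61803.
Shorter side = 4.79 ÷ 1.61803 ≈ 2.9604 → 2.96 m.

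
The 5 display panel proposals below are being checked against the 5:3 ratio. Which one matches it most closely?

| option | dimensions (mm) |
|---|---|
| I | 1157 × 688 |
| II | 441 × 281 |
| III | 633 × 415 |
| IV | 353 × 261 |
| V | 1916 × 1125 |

I

Target 5:3 ≈ 1.667.
I: 1.682 (Δ0.015)  II: 1.569 (Δ0.098)  III: 1.525 (Δ0.142)  IV: 1.352 (Δ0.315)  V: 1.703 (Δ0.036)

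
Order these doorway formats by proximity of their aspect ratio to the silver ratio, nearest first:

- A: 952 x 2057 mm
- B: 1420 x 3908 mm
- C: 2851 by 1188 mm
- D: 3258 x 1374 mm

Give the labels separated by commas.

C, D, A, B

Ratios: A = 2057 / 952 ≈ 2.161; B = 3908 / 1420 ≈ 2.752; C = 2851 / 1188 ≈ 2.400; D = 3258 / 1374 ≈ 2.371.
|Δ from 2.414|: A 0.253; B 0.338; C 0.014; D 0.043.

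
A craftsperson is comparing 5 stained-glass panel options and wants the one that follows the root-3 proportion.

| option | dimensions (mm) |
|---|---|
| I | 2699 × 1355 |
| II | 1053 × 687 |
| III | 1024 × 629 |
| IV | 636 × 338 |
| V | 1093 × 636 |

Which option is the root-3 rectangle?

Target root-3 ≈ 1.732.
I: 1.992 (Δ0.260)  II: 1.533 (Δ0.199)  III: 1.628 (Δ0.104)  IV: 1.882 (Δ0.150)  V: 1.719 (Δ0.013)

V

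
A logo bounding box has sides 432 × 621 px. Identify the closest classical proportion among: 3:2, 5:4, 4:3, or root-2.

root-2

Ratio = 621 / 432 ≈ 1.438.
Distances: 3:2 1.500 (Δ 0.062); 5:4 1.250 (Δ 0.188); 4:3 1.333 (Δ 0.105); root-2 1.414 (Δ 0.024).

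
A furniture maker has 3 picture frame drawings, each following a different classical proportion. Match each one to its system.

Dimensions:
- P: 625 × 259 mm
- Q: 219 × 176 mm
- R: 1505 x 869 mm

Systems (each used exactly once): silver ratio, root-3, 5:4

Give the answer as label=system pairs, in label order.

P=silver ratio, Q=5:4, R=root-3

Ratios: P ≈ 2.413; Q ≈ 1.244; R ≈ 1.732.
Targets: silver ratio ≈ 2.414; root-3 ≈ 1.732; 5:4 ≈ 1.250.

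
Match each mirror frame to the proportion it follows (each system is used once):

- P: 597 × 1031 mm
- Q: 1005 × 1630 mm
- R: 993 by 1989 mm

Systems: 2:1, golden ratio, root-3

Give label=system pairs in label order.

P=root-3, Q=golden ratio, R=2:1

Ratios: P ≈ 1.727; Q ≈ 1.622; R ≈ 2.003.
Targets: 2:1 ≈ 2.000; golden ratio ≈ 1.618; root-3 ≈ 1.732.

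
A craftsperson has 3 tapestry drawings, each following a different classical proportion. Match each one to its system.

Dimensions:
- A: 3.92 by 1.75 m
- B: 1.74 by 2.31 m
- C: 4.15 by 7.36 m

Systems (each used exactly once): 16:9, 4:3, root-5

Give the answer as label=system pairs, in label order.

A=root-5, B=4:3, C=16:9

A = 3.92/1.75 ≈ 2.240 → root-5 (2.236)
B = 2.31/1.74 ≈ 1.328 → 4:3 (1.333)
C = 7.36/4.15 ≈ 1.773 → 16:9 (1.778)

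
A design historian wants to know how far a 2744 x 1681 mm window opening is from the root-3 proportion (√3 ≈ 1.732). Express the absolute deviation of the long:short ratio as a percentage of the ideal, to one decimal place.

5.8%

Ratio = 2744 / 1681 ≈ 1.6324.
Ideal root-3 ≈ 1.7321. |1.6324 − 1.7321| / 1.7321 ≈ 5.76% → 5.8%.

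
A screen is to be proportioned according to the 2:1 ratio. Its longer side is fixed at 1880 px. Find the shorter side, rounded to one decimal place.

2:1 = 2.00000.
Shorter side = 1880 ÷ 2.00000 ≈ 940.000 → 940.0 px.

940.0 px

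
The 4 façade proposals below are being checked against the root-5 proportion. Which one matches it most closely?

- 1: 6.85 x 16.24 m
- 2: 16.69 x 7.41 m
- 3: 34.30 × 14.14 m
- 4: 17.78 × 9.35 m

Target root-5 ≈ 2.236.
1: 2.371 (Δ0.135)  2: 2.252 (Δ0.016)  3: 2.426 (Δ0.190)  4: 1.902 (Δ0.334)

2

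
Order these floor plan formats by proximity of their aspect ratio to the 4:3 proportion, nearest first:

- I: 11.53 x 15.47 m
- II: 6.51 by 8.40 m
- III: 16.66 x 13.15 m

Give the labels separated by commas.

I, II, III

I: 15.47/11.53 ≈ 1.342 → |1.342 − 1.333| = 0.009
II: 8.40/6.51 ≈ 1.290 → |1.290 − 1.333| = 0.043
III: 16.66/13.15 ≈ 1.267 → |1.267 − 1.333| = 0.066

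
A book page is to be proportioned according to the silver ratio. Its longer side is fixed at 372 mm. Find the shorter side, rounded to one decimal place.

154.1 mm

silver ratio ≈ 2.41421.
Shorter side = 372 ÷ 2.41421 ≈ 154.088 → 154.1 mm.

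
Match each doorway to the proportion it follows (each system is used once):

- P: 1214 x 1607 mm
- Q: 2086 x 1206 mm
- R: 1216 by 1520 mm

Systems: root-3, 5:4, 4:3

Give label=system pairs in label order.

P = 1607/1214 ≈ 1.324 → 4:3 (1.333)
Q = 2086/1206 ≈ 1.730 → root-3 (1.732)
R = 1520/1216 ≈ 1.250 → 5:4 (1.250)

P=4:3, Q=root-3, R=5:4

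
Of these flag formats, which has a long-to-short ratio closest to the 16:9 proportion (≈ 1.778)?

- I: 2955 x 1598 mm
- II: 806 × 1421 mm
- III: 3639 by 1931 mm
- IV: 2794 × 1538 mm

II

Ratios (long/short): I ≈ 1.849; II ≈ 1.763; III ≈ 1.885; IV ≈ 1.817.
16:9 ≈ 1.778; option II is nearest (Δ 0.015).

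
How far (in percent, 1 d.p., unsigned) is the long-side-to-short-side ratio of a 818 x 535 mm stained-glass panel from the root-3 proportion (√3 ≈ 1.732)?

11.7%

Ratio = 818 / 535 ≈ 1.5290.
Ideal root-3 ≈ 1.7321. |1.5290 − 1.7321| / 1.7321 ≈ 11.73% → 11.7%.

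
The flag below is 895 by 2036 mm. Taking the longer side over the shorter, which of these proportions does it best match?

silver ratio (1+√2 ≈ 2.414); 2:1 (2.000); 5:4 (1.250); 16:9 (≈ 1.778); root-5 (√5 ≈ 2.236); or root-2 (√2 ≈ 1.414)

root-5

2036/895 ≈ 2.275. Nearest candidates are root-5 (2.236, off by 0.039) and silver ratio (2.414, off by 0.139).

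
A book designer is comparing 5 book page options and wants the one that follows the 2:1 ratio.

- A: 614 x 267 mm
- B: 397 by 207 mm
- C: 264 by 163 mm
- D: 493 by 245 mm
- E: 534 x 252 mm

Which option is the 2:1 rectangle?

D

Ratios (long/short): A ≈ 2.300; B ≈ 1.918; C ≈ 1.620; D ≈ 2.012; E ≈ 2.119.
2:1 ≈ 2.000; option D is nearest (Δ 0.012).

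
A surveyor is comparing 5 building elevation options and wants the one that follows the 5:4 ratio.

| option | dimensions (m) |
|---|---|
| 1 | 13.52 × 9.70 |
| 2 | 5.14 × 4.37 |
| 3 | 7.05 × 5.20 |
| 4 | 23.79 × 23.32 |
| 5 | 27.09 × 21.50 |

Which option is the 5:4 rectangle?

5

Target 5:4 ≈ 1.250.
1: 1.394 (Δ0.144)  2: 1.176 (Δ0.074)  3: 1.356 (Δ0.106)  4: 1.020 (Δ0.230)  5: 1.260 (Δ0.010)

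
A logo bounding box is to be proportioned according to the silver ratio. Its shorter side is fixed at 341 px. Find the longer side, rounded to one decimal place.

823.2 px

silver ratio ≈ 2.41421.
Longer side = 341 × 2.41421 ≈ 823.246 → 823.2 px.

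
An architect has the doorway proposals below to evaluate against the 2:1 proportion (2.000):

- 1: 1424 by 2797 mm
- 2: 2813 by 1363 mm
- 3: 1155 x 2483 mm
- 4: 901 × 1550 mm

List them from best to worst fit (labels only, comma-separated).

1, 2, 3, 4

1: 2797/1424 ≈ 1.964 → |1.964 − 2.000| = 0.036
2: 2813/1363 ≈ 2.064 → |2.064 − 2.000| = 0.064
3: 2483/1155 ≈ 2.150 → |2.150 − 2.000| = 0.150
4: 1550/901 ≈ 1.720 → |1.720 − 2.000| = 0.280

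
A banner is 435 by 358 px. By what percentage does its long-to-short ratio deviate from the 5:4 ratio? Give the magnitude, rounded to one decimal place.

Ratio = 435 / 358 ≈ 1.2151.
Ideal 5:4 = 1.2500. |1.2151 − 1.2500| / 1.2500 ≈ 2.79% → 2.8%.

2.8%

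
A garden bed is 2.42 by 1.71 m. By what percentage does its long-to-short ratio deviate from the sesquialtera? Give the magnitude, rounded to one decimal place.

5.7%

Ratio = 2.42 / 1.71 ≈ 1.4152.
Ideal 3:2 = 1.5000. |1.4152 − 1.5000| / 1.5000 ≈ 5.65% → 5.7%.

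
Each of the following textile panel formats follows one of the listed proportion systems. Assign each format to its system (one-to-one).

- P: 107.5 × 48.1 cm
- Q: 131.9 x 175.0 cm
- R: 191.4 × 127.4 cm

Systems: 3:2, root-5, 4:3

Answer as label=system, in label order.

P = 107.5/48.1 ≈ 2.235 → root-5 (2.236)
Q = 175.0/131.9 ≈ 1.327 → 4:3 (1.333)
R = 191.4/127.4 ≈ 1.502 → 3:2 (1.500)

P=root-5, Q=4:3, R=3:2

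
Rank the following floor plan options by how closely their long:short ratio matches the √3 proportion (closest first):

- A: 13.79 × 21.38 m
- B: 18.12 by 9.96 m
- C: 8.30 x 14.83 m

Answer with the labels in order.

C, B, A

A: 21.38/13.79 ≈ 1.550 → |1.550 − 1.732| = 0.182
B: 18.12/9.96 ≈ 1.819 → |1.819 − 1.732| = 0.087
C: 14.83/8.30 ≈ 1.787 → |1.787 − 1.732| = 0.055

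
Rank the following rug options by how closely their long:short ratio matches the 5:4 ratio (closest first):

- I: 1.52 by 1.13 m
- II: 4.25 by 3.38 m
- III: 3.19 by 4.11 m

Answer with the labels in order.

Ratios: I = 1.52 / 1.13 ≈ 1.345; II = 4.25 / 3.38 ≈ 1.257; III = 4.11 / 3.19 ≈ 1.288.
|Δ from 1.250|: I 0.095; II 0.007; III 0.038.

II, III, I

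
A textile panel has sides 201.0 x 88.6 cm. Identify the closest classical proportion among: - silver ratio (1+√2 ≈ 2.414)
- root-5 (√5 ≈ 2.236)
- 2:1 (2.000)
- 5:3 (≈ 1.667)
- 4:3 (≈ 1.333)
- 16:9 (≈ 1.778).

root-5

201.0/88.6 ≈ 2.269. Nearest candidates are root-5 (2.236, off by 0.033) and silver ratio (2.414, off by 0.145).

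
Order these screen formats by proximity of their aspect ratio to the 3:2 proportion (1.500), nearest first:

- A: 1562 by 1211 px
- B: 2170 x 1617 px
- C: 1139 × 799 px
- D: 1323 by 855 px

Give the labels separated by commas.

A: 1562/1211 ≈ 1.290 → |1.290 − 1.500| = 0.210
B: 2170/1617 ≈ 1.342 → |1.342 − 1.500| = 0.158
C: 1139/799 ≈ 1.426 → |1.426 − 1.500| = 0.074
D: 1323/855 ≈ 1.547 → |1.547 − 1.500| = 0.047

D, C, B, A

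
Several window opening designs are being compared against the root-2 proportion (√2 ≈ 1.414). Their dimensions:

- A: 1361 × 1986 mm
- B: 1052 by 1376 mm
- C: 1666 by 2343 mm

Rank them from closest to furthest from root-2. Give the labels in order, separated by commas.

C, A, B

Ratios: A = 1986 / 1361 ≈ 1.459; B = 1376 / 1052 ≈ 1.308; C = 2343 / 1666 ≈ 1.406.
|Δ from 1.414|: A 0.045; B 0.106; C 0.008.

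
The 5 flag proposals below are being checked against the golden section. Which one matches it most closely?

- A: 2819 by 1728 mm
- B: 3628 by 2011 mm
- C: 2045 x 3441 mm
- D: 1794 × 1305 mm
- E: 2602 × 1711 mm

Ratios (long/short): A ≈ 1.631; B ≈ 1.804; C ≈ 1.683; D ≈ 1.375; E ≈ 1.521.
golden ratio ≈ 1.618; option A is nearest (Δ 0.013).

A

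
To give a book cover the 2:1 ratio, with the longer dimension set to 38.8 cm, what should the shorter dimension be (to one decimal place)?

2:1 = 2.00000.
Shorter side = 38.8 ÷ 2.00000 ≈ 19.400 → 19.4 cm.

19.4 cm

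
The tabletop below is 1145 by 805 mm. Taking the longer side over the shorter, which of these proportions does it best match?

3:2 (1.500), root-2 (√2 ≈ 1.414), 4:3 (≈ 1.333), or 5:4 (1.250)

1145/805 ≈ 1.422. Nearest candidates are root-2 (1.414, off by 0.008) and 3:2 (1.500, off by 0.078).

root-2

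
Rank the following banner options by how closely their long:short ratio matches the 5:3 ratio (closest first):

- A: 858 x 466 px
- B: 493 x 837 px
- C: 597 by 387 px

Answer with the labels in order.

Ratios: A = 858 / 466 ≈ 1.841; B = 837 / 493 ≈ 1.698; C = 597 / 387 ≈ 1.543.
|Δ from 1.667|: A 0.174; B 0.031; C 0.124.

B, C, A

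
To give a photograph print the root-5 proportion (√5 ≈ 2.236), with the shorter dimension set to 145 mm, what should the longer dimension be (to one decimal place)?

324.2 mm

root-5 ≈ 2.23607.
Longer side = 145 × 2.23607 ≈ 324.230 → 324.2 mm.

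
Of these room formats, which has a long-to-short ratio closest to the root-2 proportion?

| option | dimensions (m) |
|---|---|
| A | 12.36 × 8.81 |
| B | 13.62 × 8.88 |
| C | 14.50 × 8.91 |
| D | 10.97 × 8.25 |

A

Target root-2 ≈ 1.414.
A: 1.403 (Δ0.011)  B: 1.534 (Δ0.120)  C: 1.627 (Δ0.213)  D: 1.330 (Δ0.084)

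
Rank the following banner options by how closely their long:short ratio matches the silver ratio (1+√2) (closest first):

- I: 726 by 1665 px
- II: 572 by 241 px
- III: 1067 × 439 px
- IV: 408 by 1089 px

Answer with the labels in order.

I: 1665/726 ≈ 2.293 → |2.293 − 2.414| = 0.121
II: 572/241 ≈ 2.373 → |2.373 − 2.414| = 0.041
III: 1067/439 ≈ 2.431 → |2.431 − 2.414| = 0.017
IV: 1089/408 ≈ 2.669 → |2.669 − 2.414| = 0.255

III, II, I, IV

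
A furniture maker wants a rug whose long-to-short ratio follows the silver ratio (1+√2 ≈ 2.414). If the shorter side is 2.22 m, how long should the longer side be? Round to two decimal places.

5.36 m

silver ratio ≈ 2.41421.
Longer side = 2.22 × 2.41421 ≈ 5.3595 → 5.36 m.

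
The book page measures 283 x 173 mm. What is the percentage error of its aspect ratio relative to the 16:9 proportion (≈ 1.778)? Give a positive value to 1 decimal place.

Ratio = 283 / 173 ≈ 1.6358.
Ideal 16:9 ≈ 1.7778. |1.6358 − 1.7778| / 1.7778 ≈ 7.99% → 8.0%.

8.0%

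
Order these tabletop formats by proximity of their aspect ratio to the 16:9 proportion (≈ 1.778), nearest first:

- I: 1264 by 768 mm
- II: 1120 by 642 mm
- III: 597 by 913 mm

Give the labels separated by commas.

II, I, III

Ratios: I = 1264 / 768 ≈ 1.646; II = 1120 / 642 ≈ 1.745; III = 913 / 597 ≈ 1.529.
|Δ from 1.778|: I 0.132; II 0.033; III 0.249.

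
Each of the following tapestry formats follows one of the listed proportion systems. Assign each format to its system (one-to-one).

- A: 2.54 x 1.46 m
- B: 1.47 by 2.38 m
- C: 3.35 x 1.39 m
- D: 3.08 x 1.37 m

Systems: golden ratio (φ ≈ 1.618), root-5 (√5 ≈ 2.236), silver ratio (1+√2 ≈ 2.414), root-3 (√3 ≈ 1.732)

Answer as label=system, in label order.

Ratios: A ≈ 1.740; B ≈ 1.619; C ≈ 2.410; D ≈ 2.248.
Targets: golden ratio ≈ 1.618; root-5 ≈ 2.236; silver ratio ≈ 2.414; root-3 ≈ 1.732.

A=root-3, B=golden ratio, C=silver ratio, D=root-5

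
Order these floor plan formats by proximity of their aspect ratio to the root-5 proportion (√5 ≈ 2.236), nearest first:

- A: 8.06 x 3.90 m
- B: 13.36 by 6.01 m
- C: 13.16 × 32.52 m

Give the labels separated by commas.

B, A, C

A: 8.06/3.90 ≈ 2.067 → |2.067 − 2.236| = 0.169
B: 13.36/6.01 ≈ 2.223 → |2.223 − 2.236| = 0.013
C: 32.52/13.16 ≈ 2.471 → |2.471 − 2.236| = 0.235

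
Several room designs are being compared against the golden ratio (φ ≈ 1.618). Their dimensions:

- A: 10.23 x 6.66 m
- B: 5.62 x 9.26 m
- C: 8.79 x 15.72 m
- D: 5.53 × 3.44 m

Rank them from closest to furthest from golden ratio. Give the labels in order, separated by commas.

Ratios: A = 10.23 / 6.66 ≈ 1.536; B = 9.26 / 5.62 ≈ 1.648; C = 15.72 / 8.79 ≈ 1.788; D = 5.53 / 3.44 ≈ 1.608.
|Δ from 1.618|: A 0.082; B 0.030; C 0.170; D 0.010.

D, B, A, C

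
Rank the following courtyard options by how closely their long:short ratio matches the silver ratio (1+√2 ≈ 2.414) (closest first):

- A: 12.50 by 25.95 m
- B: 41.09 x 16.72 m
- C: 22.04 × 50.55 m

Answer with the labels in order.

Ratios: A = 25.95 / 12.50 ≈ 2.076; B = 41.09 / 16.72 ≈ 2.458; C = 50.55 / 22.04 ≈ 2.294.
|Δ from 2.414|: A 0.338; B 0.044; C 0.120.

B, C, A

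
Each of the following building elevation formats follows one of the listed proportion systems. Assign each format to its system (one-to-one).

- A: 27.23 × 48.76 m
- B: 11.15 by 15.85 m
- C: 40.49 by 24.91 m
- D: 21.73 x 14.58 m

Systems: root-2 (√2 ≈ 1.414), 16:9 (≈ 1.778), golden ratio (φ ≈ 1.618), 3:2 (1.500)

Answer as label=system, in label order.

A = 48.76/27.23 ≈ 1.791 → 16:9 (1.778)
B = 15.85/11.15 ≈ 1.422 → root-2 (1.414)
C = 40.49/24.91 ≈ 1.625 → golden ratio (1.618)
D = 21.73/14.58 ≈ 1.490 → 3:2 (1.500)

A=16:9, B=root-2, C=golden ratio, D=3:2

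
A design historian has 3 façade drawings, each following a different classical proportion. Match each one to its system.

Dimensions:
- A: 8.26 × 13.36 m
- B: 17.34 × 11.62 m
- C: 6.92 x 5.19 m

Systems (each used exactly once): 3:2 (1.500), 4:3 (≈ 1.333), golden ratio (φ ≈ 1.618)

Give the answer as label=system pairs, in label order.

A=golden ratio, B=3:2, C=4:3

A = 13.36/8.26 ≈ 1.617 → golden ratio (1.618)
B = 17.34/11.62 ≈ 1.492 → 3:2 (1.500)
C = 6.92/5.19 ≈ 1.333 → 4:3 (1.333)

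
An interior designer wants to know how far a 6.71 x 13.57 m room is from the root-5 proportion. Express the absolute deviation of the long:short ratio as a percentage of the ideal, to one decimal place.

9.6%

Ratio = 13.57 / 6.71 ≈ 2.0224.
Ideal root-5 ≈ 2.2361. |2.0224 − 2.2361| / 2.2361 ≈ 9.56% → 9.6%.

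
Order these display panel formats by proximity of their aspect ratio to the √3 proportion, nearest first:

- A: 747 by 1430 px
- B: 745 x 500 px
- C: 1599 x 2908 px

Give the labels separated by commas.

Ratios: A = 1430 / 747 ≈ 1.914; B = 745 / 500 ≈ 1.490; C = 2908 / 1599 ≈ 1.819.
|Δ from 1.732|: A 0.182; B 0.242; C 0.087.

C, A, B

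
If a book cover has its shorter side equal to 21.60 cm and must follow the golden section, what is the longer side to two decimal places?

34.95 cm

golden ratio ≈ 1.61803.
Longer side = 21.60 × 1.61803 ≈ 34.9494 → 34.95 cm.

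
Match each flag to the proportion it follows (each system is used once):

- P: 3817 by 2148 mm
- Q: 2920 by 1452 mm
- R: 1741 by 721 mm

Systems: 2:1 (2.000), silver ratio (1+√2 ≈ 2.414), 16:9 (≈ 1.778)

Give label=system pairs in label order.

P=16:9, Q=2:1, R=silver ratio

Ratios: P ≈ 1.777; Q ≈ 2.011; R ≈ 2.415.
Targets: 2:1 ≈ 2.000; silver ratio ≈ 2.414; 16:9 ≈ 1.778.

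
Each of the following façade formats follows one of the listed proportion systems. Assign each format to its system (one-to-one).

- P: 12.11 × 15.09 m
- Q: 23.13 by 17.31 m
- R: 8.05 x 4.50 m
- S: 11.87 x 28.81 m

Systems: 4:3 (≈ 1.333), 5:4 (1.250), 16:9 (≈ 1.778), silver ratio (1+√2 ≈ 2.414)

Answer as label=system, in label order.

P=5:4, Q=4:3, R=16:9, S=silver ratio

Ratios: P ≈ 1.246; Q ≈ 1.336; R ≈ 1.789; S ≈ 2.427.
Targets: 4:3 ≈ 1.333; 5:4 ≈ 1.250; 16:9 ≈ 1.778; silver ratio ≈ 2.414.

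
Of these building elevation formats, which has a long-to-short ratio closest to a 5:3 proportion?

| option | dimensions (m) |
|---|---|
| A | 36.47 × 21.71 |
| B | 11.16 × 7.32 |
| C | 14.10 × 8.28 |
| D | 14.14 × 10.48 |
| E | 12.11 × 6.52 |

Target 5:3 ≈ 1.667.
A: 1.680 (Δ0.013)  B: 1.525 (Δ0.142)  C: 1.703 (Δ0.036)  D: 1.349 (Δ0.318)  E: 1.857 (Δ0.190)

A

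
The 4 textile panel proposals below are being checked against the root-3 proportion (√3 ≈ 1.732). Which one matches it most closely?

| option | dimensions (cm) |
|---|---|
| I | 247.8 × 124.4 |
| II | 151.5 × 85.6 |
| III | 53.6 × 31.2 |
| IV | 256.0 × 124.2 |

III

Ratios (long/short): I ≈ 1.992; II ≈ 1.770; III ≈ 1.718; IV ≈ 2.061.
root-3 ≈ 1.732; option III is nearest (Δ 0.014).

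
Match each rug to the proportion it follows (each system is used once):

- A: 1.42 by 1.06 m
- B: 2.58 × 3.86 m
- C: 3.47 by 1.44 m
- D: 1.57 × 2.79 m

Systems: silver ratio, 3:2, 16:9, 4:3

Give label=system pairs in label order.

A=4:3, B=3:2, C=silver ratio, D=16:9

Ratios: A ≈ 1.340; B ≈ 1.496; C ≈ 2.410; D ≈ 1.777.
Targets: silver ratio ≈ 2.414; 3:2 ≈ 1.500; 16:9 ≈ 1.778; 4:3 ≈ 1.333.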